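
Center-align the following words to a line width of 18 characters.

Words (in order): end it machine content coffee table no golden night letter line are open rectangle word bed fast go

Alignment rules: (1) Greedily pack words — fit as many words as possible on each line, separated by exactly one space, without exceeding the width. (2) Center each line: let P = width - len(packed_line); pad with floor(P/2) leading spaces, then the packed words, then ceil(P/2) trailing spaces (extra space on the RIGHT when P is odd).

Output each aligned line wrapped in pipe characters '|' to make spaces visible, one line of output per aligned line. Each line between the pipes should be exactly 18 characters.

Answer: |  end it machine  |
|  content coffee  |
| table no golden  |
|night letter line |
|are open rectangle|
| word bed fast go |

Derivation:
Line 1: ['end', 'it', 'machine'] (min_width=14, slack=4)
Line 2: ['content', 'coffee'] (min_width=14, slack=4)
Line 3: ['table', 'no', 'golden'] (min_width=15, slack=3)
Line 4: ['night', 'letter', 'line'] (min_width=17, slack=1)
Line 5: ['are', 'open', 'rectangle'] (min_width=18, slack=0)
Line 6: ['word', 'bed', 'fast', 'go'] (min_width=16, slack=2)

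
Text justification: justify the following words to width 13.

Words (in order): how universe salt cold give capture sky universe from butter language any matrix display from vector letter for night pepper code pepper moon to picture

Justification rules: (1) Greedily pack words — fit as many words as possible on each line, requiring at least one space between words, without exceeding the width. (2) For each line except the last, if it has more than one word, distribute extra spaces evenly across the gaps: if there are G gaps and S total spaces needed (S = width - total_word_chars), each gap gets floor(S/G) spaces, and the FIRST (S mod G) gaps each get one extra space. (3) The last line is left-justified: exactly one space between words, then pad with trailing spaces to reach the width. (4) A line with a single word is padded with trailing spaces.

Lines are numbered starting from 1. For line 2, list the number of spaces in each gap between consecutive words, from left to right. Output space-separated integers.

Answer: 5

Derivation:
Line 1: ['how', 'universe'] (min_width=12, slack=1)
Line 2: ['salt', 'cold'] (min_width=9, slack=4)
Line 3: ['give', 'capture'] (min_width=12, slack=1)
Line 4: ['sky', 'universe'] (min_width=12, slack=1)
Line 5: ['from', 'butter'] (min_width=11, slack=2)
Line 6: ['language', 'any'] (min_width=12, slack=1)
Line 7: ['matrix'] (min_width=6, slack=7)
Line 8: ['display', 'from'] (min_width=12, slack=1)
Line 9: ['vector', 'letter'] (min_width=13, slack=0)
Line 10: ['for', 'night'] (min_width=9, slack=4)
Line 11: ['pepper', 'code'] (min_width=11, slack=2)
Line 12: ['pepper', 'moon'] (min_width=11, slack=2)
Line 13: ['to', 'picture'] (min_width=10, slack=3)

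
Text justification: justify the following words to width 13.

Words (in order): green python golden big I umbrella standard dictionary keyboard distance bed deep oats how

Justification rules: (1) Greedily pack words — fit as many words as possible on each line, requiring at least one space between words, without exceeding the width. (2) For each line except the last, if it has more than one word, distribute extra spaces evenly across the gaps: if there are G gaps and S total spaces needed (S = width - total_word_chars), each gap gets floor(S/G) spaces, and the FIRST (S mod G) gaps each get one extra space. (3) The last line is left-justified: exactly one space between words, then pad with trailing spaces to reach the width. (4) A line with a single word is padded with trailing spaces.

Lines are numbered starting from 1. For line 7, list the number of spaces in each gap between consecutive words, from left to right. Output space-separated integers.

Answer: 2

Derivation:
Line 1: ['green', 'python'] (min_width=12, slack=1)
Line 2: ['golden', 'big', 'I'] (min_width=12, slack=1)
Line 3: ['umbrella'] (min_width=8, slack=5)
Line 4: ['standard'] (min_width=8, slack=5)
Line 5: ['dictionary'] (min_width=10, slack=3)
Line 6: ['keyboard'] (min_width=8, slack=5)
Line 7: ['distance', 'bed'] (min_width=12, slack=1)
Line 8: ['deep', 'oats', 'how'] (min_width=13, slack=0)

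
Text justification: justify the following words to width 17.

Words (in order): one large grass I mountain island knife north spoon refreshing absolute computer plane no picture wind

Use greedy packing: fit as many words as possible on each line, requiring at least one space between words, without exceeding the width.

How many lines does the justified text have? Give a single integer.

Line 1: ['one', 'large', 'grass', 'I'] (min_width=17, slack=0)
Line 2: ['mountain', 'island'] (min_width=15, slack=2)
Line 3: ['knife', 'north', 'spoon'] (min_width=17, slack=0)
Line 4: ['refreshing'] (min_width=10, slack=7)
Line 5: ['absolute', 'computer'] (min_width=17, slack=0)
Line 6: ['plane', 'no', 'picture'] (min_width=16, slack=1)
Line 7: ['wind'] (min_width=4, slack=13)
Total lines: 7

Answer: 7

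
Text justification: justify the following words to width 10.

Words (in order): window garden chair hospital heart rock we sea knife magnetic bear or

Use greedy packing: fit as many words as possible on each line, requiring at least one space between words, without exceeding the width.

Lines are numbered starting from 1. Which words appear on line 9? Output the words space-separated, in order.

Answer: bear or

Derivation:
Line 1: ['window'] (min_width=6, slack=4)
Line 2: ['garden'] (min_width=6, slack=4)
Line 3: ['chair'] (min_width=5, slack=5)
Line 4: ['hospital'] (min_width=8, slack=2)
Line 5: ['heart', 'rock'] (min_width=10, slack=0)
Line 6: ['we', 'sea'] (min_width=6, slack=4)
Line 7: ['knife'] (min_width=5, slack=5)
Line 8: ['magnetic'] (min_width=8, slack=2)
Line 9: ['bear', 'or'] (min_width=7, slack=3)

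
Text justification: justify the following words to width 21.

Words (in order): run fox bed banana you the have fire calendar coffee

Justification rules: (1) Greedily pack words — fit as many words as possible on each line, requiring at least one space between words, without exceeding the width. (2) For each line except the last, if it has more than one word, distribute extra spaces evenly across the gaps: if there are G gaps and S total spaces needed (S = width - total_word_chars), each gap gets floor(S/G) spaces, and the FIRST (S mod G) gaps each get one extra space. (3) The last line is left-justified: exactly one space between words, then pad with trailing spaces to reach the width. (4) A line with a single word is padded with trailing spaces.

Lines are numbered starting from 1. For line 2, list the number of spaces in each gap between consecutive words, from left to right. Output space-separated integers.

Line 1: ['run', 'fox', 'bed', 'banana'] (min_width=18, slack=3)
Line 2: ['you', 'the', 'have', 'fire'] (min_width=17, slack=4)
Line 3: ['calendar', 'coffee'] (min_width=15, slack=6)

Answer: 3 2 2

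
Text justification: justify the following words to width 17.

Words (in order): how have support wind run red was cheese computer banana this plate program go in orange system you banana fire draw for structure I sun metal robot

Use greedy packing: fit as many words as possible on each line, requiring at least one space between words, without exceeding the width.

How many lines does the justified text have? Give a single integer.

Answer: 9

Derivation:
Line 1: ['how', 'have', 'support'] (min_width=16, slack=1)
Line 2: ['wind', 'run', 'red', 'was'] (min_width=16, slack=1)
Line 3: ['cheese', 'computer'] (min_width=15, slack=2)
Line 4: ['banana', 'this', 'plate'] (min_width=17, slack=0)
Line 5: ['program', 'go', 'in'] (min_width=13, slack=4)
Line 6: ['orange', 'system', 'you'] (min_width=17, slack=0)
Line 7: ['banana', 'fire', 'draw'] (min_width=16, slack=1)
Line 8: ['for', 'structure', 'I'] (min_width=15, slack=2)
Line 9: ['sun', 'metal', 'robot'] (min_width=15, slack=2)
Total lines: 9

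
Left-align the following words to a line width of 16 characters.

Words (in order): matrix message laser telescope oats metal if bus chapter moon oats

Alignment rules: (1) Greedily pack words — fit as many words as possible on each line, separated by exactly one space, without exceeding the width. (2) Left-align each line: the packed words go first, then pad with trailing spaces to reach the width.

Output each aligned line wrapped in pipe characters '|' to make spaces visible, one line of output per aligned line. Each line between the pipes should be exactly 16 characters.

Line 1: ['matrix', 'message'] (min_width=14, slack=2)
Line 2: ['laser', 'telescope'] (min_width=15, slack=1)
Line 3: ['oats', 'metal', 'if'] (min_width=13, slack=3)
Line 4: ['bus', 'chapter', 'moon'] (min_width=16, slack=0)
Line 5: ['oats'] (min_width=4, slack=12)

Answer: |matrix message  |
|laser telescope |
|oats metal if   |
|bus chapter moon|
|oats            |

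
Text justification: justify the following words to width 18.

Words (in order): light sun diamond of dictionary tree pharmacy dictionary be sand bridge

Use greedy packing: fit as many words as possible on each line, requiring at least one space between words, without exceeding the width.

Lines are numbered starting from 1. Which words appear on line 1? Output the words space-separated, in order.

Line 1: ['light', 'sun', 'diamond'] (min_width=17, slack=1)
Line 2: ['of', 'dictionary', 'tree'] (min_width=18, slack=0)
Line 3: ['pharmacy'] (min_width=8, slack=10)
Line 4: ['dictionary', 'be', 'sand'] (min_width=18, slack=0)
Line 5: ['bridge'] (min_width=6, slack=12)

Answer: light sun diamond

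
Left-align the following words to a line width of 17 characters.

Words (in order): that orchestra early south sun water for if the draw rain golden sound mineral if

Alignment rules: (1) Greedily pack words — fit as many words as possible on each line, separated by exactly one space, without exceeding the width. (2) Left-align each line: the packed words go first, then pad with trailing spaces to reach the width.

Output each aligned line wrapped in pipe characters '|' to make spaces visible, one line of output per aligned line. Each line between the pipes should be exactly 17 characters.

Line 1: ['that', 'orchestra'] (min_width=14, slack=3)
Line 2: ['early', 'south', 'sun'] (min_width=15, slack=2)
Line 3: ['water', 'for', 'if', 'the'] (min_width=16, slack=1)
Line 4: ['draw', 'rain', 'golden'] (min_width=16, slack=1)
Line 5: ['sound', 'mineral', 'if'] (min_width=16, slack=1)

Answer: |that orchestra   |
|early south sun  |
|water for if the |
|draw rain golden |
|sound mineral if |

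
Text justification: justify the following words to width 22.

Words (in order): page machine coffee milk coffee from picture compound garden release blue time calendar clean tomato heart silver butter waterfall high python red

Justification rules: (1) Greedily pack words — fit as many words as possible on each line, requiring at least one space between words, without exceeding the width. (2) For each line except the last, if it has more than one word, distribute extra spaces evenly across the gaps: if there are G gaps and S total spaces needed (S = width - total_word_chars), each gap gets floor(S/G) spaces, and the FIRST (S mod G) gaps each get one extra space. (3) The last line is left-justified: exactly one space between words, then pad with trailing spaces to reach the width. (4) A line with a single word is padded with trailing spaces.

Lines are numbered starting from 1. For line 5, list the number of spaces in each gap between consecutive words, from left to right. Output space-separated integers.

Answer: 3 2

Derivation:
Line 1: ['page', 'machine', 'coffee'] (min_width=19, slack=3)
Line 2: ['milk', 'coffee', 'from'] (min_width=16, slack=6)
Line 3: ['picture', 'compound'] (min_width=16, slack=6)
Line 4: ['garden', 'release', 'blue'] (min_width=19, slack=3)
Line 5: ['time', 'calendar', 'clean'] (min_width=19, slack=3)
Line 6: ['tomato', 'heart', 'silver'] (min_width=19, slack=3)
Line 7: ['butter', 'waterfall', 'high'] (min_width=21, slack=1)
Line 8: ['python', 'red'] (min_width=10, slack=12)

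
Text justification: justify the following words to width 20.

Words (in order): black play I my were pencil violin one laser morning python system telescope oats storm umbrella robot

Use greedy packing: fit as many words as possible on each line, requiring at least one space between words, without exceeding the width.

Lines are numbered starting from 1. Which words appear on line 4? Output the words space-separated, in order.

Line 1: ['black', 'play', 'I', 'my', 'were'] (min_width=20, slack=0)
Line 2: ['pencil', 'violin', 'one'] (min_width=17, slack=3)
Line 3: ['laser', 'morning', 'python'] (min_width=20, slack=0)
Line 4: ['system', 'telescope'] (min_width=16, slack=4)
Line 5: ['oats', 'storm', 'umbrella'] (min_width=19, slack=1)
Line 6: ['robot'] (min_width=5, slack=15)

Answer: system telescope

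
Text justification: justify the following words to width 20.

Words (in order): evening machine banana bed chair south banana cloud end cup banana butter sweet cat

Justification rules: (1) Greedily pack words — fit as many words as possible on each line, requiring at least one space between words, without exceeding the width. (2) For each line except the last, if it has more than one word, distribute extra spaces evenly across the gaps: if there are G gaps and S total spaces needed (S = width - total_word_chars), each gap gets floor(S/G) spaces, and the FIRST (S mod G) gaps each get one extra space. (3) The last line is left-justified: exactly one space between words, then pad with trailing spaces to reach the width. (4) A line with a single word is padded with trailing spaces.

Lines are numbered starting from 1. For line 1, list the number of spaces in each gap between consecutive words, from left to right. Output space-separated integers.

Answer: 6

Derivation:
Line 1: ['evening', 'machine'] (min_width=15, slack=5)
Line 2: ['banana', 'bed', 'chair'] (min_width=16, slack=4)
Line 3: ['south', 'banana', 'cloud'] (min_width=18, slack=2)
Line 4: ['end', 'cup', 'banana'] (min_width=14, slack=6)
Line 5: ['butter', 'sweet', 'cat'] (min_width=16, slack=4)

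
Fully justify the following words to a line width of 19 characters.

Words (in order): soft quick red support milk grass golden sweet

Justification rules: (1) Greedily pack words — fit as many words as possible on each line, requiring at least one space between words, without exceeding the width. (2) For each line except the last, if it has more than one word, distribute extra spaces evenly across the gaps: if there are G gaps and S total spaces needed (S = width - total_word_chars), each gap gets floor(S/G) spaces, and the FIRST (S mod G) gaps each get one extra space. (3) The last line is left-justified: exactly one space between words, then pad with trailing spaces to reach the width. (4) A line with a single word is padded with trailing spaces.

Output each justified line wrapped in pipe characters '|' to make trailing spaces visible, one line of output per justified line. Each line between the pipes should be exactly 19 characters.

Answer: |soft    quick   red|
|support  milk grass|
|golden sweet       |

Derivation:
Line 1: ['soft', 'quick', 'red'] (min_width=14, slack=5)
Line 2: ['support', 'milk', 'grass'] (min_width=18, slack=1)
Line 3: ['golden', 'sweet'] (min_width=12, slack=7)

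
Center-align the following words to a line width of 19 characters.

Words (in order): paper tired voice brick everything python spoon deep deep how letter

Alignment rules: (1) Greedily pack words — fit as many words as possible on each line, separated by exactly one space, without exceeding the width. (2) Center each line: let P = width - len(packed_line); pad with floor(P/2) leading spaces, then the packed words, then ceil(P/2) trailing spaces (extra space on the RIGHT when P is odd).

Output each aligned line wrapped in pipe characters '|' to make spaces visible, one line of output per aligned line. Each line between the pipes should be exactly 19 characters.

Line 1: ['paper', 'tired', 'voice'] (min_width=17, slack=2)
Line 2: ['brick', 'everything'] (min_width=16, slack=3)
Line 3: ['python', 'spoon', 'deep'] (min_width=17, slack=2)
Line 4: ['deep', 'how', 'letter'] (min_width=15, slack=4)

Answer: | paper tired voice |
| brick everything  |
| python spoon deep |
|  deep how letter  |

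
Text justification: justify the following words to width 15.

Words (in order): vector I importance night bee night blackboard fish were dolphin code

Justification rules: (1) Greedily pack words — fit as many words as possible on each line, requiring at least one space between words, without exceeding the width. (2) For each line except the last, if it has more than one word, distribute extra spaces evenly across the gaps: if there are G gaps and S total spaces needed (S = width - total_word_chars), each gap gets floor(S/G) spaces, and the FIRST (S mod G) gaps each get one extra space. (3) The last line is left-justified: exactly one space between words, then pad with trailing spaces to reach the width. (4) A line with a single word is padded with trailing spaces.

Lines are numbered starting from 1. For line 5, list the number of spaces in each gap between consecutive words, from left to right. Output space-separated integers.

Line 1: ['vector', 'I'] (min_width=8, slack=7)
Line 2: ['importance'] (min_width=10, slack=5)
Line 3: ['night', 'bee', 'night'] (min_width=15, slack=0)
Line 4: ['blackboard', 'fish'] (min_width=15, slack=0)
Line 5: ['were', 'dolphin'] (min_width=12, slack=3)
Line 6: ['code'] (min_width=4, slack=11)

Answer: 4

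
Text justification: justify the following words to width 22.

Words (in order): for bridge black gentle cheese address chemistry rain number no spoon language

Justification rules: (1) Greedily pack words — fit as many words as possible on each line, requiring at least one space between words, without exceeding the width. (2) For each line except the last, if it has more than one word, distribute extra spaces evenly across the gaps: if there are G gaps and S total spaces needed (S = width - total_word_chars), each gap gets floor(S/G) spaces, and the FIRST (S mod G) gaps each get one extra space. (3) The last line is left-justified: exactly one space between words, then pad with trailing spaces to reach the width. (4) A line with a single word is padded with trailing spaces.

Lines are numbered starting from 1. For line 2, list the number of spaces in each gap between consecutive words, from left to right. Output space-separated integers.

Answer: 2 1

Derivation:
Line 1: ['for', 'bridge', 'black'] (min_width=16, slack=6)
Line 2: ['gentle', 'cheese', 'address'] (min_width=21, slack=1)
Line 3: ['chemistry', 'rain', 'number'] (min_width=21, slack=1)
Line 4: ['no', 'spoon', 'language'] (min_width=17, slack=5)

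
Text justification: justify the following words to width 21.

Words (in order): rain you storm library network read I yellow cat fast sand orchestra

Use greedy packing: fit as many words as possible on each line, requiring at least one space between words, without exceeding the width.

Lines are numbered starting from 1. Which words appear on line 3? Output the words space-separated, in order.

Answer: I yellow cat fast

Derivation:
Line 1: ['rain', 'you', 'storm'] (min_width=14, slack=7)
Line 2: ['library', 'network', 'read'] (min_width=20, slack=1)
Line 3: ['I', 'yellow', 'cat', 'fast'] (min_width=17, slack=4)
Line 4: ['sand', 'orchestra'] (min_width=14, slack=7)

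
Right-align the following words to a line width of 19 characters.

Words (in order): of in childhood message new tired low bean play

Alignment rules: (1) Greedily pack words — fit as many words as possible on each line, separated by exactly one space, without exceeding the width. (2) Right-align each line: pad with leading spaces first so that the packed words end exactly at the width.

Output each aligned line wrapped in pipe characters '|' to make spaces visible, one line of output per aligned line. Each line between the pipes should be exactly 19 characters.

Answer: |    of in childhood|
|  message new tired|
|      low bean play|

Derivation:
Line 1: ['of', 'in', 'childhood'] (min_width=15, slack=4)
Line 2: ['message', 'new', 'tired'] (min_width=17, slack=2)
Line 3: ['low', 'bean', 'play'] (min_width=13, slack=6)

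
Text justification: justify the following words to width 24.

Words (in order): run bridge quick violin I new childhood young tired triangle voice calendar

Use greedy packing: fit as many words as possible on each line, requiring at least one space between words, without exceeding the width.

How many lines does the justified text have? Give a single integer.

Line 1: ['run', 'bridge', 'quick', 'violin'] (min_width=23, slack=1)
Line 2: ['I', 'new', 'childhood', 'young'] (min_width=21, slack=3)
Line 3: ['tired', 'triangle', 'voice'] (min_width=20, slack=4)
Line 4: ['calendar'] (min_width=8, slack=16)
Total lines: 4

Answer: 4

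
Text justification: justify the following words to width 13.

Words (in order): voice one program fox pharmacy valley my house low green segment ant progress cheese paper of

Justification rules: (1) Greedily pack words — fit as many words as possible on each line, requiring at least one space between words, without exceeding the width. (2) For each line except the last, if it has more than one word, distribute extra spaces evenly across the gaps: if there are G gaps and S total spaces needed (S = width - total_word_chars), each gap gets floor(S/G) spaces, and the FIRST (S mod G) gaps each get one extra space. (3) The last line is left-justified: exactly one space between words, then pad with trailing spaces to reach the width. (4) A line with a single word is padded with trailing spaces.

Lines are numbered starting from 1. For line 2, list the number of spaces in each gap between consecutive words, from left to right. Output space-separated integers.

Answer: 3

Derivation:
Line 1: ['voice', 'one'] (min_width=9, slack=4)
Line 2: ['program', 'fox'] (min_width=11, slack=2)
Line 3: ['pharmacy'] (min_width=8, slack=5)
Line 4: ['valley', 'my'] (min_width=9, slack=4)
Line 5: ['house', 'low'] (min_width=9, slack=4)
Line 6: ['green', 'segment'] (min_width=13, slack=0)
Line 7: ['ant', 'progress'] (min_width=12, slack=1)
Line 8: ['cheese', 'paper'] (min_width=12, slack=1)
Line 9: ['of'] (min_width=2, slack=11)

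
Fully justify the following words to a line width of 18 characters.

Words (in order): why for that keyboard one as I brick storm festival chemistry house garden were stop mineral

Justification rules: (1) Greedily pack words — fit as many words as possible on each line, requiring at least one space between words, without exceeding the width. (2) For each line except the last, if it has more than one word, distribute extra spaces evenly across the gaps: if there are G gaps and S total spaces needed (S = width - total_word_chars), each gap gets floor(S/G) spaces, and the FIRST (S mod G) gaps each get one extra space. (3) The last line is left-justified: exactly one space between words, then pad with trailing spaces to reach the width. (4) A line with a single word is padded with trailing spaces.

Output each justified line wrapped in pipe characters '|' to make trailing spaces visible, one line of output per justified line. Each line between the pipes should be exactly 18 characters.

Answer: |why    for    that|
|keyboard  one as I|
|brick        storm|
|festival chemistry|
|house  garden were|
|stop mineral      |

Derivation:
Line 1: ['why', 'for', 'that'] (min_width=12, slack=6)
Line 2: ['keyboard', 'one', 'as', 'I'] (min_width=17, slack=1)
Line 3: ['brick', 'storm'] (min_width=11, slack=7)
Line 4: ['festival', 'chemistry'] (min_width=18, slack=0)
Line 5: ['house', 'garden', 'were'] (min_width=17, slack=1)
Line 6: ['stop', 'mineral'] (min_width=12, slack=6)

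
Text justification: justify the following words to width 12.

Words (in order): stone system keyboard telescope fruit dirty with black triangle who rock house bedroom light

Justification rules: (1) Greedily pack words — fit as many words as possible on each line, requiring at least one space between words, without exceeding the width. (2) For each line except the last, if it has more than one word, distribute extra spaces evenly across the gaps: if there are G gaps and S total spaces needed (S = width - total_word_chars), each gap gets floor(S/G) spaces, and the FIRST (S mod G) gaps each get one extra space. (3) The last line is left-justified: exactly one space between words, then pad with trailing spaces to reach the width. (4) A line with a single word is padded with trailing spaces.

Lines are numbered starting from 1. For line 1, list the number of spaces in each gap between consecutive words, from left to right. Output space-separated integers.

Line 1: ['stone', 'system'] (min_width=12, slack=0)
Line 2: ['keyboard'] (min_width=8, slack=4)
Line 3: ['telescope'] (min_width=9, slack=3)
Line 4: ['fruit', 'dirty'] (min_width=11, slack=1)
Line 5: ['with', 'black'] (min_width=10, slack=2)
Line 6: ['triangle', 'who'] (min_width=12, slack=0)
Line 7: ['rock', 'house'] (min_width=10, slack=2)
Line 8: ['bedroom'] (min_width=7, slack=5)
Line 9: ['light'] (min_width=5, slack=7)

Answer: 1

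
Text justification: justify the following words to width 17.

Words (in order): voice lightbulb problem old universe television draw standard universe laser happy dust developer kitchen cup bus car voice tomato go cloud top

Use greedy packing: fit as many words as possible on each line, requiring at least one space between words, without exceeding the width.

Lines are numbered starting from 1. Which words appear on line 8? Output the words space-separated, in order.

Line 1: ['voice', 'lightbulb'] (min_width=15, slack=2)
Line 2: ['problem', 'old'] (min_width=11, slack=6)
Line 3: ['universe'] (min_width=8, slack=9)
Line 4: ['television', 'draw'] (min_width=15, slack=2)
Line 5: ['standard', 'universe'] (min_width=17, slack=0)
Line 6: ['laser', 'happy', 'dust'] (min_width=16, slack=1)
Line 7: ['developer', 'kitchen'] (min_width=17, slack=0)
Line 8: ['cup', 'bus', 'car', 'voice'] (min_width=17, slack=0)
Line 9: ['tomato', 'go', 'cloud'] (min_width=15, slack=2)
Line 10: ['top'] (min_width=3, slack=14)

Answer: cup bus car voice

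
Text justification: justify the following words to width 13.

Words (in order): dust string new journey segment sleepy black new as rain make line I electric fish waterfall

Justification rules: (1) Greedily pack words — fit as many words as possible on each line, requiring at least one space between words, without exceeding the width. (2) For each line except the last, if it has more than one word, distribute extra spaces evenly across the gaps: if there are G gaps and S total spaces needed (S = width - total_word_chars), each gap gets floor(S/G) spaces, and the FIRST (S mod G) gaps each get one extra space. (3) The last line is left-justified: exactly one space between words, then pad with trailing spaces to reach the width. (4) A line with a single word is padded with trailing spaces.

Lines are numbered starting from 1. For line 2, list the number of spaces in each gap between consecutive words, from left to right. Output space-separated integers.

Line 1: ['dust', 'string'] (min_width=11, slack=2)
Line 2: ['new', 'journey'] (min_width=11, slack=2)
Line 3: ['segment'] (min_width=7, slack=6)
Line 4: ['sleepy', 'black'] (min_width=12, slack=1)
Line 5: ['new', 'as', 'rain'] (min_width=11, slack=2)
Line 6: ['make', 'line', 'I'] (min_width=11, slack=2)
Line 7: ['electric', 'fish'] (min_width=13, slack=0)
Line 8: ['waterfall'] (min_width=9, slack=4)

Answer: 3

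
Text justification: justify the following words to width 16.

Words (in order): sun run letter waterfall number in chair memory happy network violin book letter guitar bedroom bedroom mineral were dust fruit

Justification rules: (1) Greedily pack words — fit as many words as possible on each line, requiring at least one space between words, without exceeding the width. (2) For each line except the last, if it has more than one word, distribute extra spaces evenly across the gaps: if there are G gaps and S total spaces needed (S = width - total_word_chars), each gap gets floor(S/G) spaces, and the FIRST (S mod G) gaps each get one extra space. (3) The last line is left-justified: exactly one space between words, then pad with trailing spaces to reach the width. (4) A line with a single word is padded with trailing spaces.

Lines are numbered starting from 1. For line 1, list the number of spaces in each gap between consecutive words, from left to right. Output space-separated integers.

Answer: 2 2

Derivation:
Line 1: ['sun', 'run', 'letter'] (min_width=14, slack=2)
Line 2: ['waterfall', 'number'] (min_width=16, slack=0)
Line 3: ['in', 'chair', 'memory'] (min_width=15, slack=1)
Line 4: ['happy', 'network'] (min_width=13, slack=3)
Line 5: ['violin', 'book'] (min_width=11, slack=5)
Line 6: ['letter', 'guitar'] (min_width=13, slack=3)
Line 7: ['bedroom', 'bedroom'] (min_width=15, slack=1)
Line 8: ['mineral', 'were'] (min_width=12, slack=4)
Line 9: ['dust', 'fruit'] (min_width=10, slack=6)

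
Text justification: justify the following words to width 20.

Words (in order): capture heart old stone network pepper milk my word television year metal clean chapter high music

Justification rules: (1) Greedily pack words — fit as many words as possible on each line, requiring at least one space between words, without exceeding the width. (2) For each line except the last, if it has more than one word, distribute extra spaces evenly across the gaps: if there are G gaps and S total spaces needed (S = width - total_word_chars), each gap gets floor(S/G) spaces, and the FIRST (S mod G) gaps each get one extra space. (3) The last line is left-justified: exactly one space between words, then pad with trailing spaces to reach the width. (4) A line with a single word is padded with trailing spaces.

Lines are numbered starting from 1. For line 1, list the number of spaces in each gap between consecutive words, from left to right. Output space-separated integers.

Line 1: ['capture', 'heart', 'old'] (min_width=17, slack=3)
Line 2: ['stone', 'network', 'pepper'] (min_width=20, slack=0)
Line 3: ['milk', 'my', 'word'] (min_width=12, slack=8)
Line 4: ['television', 'year'] (min_width=15, slack=5)
Line 5: ['metal', 'clean', 'chapter'] (min_width=19, slack=1)
Line 6: ['high', 'music'] (min_width=10, slack=10)

Answer: 3 2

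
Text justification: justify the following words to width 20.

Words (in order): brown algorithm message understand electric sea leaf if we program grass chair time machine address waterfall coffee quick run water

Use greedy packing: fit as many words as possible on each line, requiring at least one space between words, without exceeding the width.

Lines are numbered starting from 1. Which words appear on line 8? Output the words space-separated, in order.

Line 1: ['brown', 'algorithm'] (min_width=15, slack=5)
Line 2: ['message', 'understand'] (min_width=18, slack=2)
Line 3: ['electric', 'sea', 'leaf', 'if'] (min_width=20, slack=0)
Line 4: ['we', 'program', 'grass'] (min_width=16, slack=4)
Line 5: ['chair', 'time', 'machine'] (min_width=18, slack=2)
Line 6: ['address', 'waterfall'] (min_width=17, slack=3)
Line 7: ['coffee', 'quick', 'run'] (min_width=16, slack=4)
Line 8: ['water'] (min_width=5, slack=15)

Answer: water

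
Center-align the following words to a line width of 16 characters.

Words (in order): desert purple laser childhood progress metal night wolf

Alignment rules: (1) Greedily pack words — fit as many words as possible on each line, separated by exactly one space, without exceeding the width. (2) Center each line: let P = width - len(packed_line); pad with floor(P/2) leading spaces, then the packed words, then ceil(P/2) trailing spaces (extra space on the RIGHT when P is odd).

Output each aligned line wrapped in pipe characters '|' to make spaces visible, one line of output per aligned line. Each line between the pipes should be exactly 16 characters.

Answer: | desert purple  |
|laser childhood |
| progress metal |
|   night wolf   |

Derivation:
Line 1: ['desert', 'purple'] (min_width=13, slack=3)
Line 2: ['laser', 'childhood'] (min_width=15, slack=1)
Line 3: ['progress', 'metal'] (min_width=14, slack=2)
Line 4: ['night', 'wolf'] (min_width=10, slack=6)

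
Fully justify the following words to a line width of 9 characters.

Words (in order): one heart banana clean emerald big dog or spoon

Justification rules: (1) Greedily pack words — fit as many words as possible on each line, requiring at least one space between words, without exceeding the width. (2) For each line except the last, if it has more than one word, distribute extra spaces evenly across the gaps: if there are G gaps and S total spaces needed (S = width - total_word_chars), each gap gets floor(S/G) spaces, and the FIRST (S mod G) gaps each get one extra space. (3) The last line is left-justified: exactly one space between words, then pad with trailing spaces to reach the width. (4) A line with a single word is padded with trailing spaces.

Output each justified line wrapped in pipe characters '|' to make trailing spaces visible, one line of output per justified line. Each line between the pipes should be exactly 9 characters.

Answer: |one heart|
|banana   |
|clean    |
|emerald  |
|big   dog|
|or spoon |

Derivation:
Line 1: ['one', 'heart'] (min_width=9, slack=0)
Line 2: ['banana'] (min_width=6, slack=3)
Line 3: ['clean'] (min_width=5, slack=4)
Line 4: ['emerald'] (min_width=7, slack=2)
Line 5: ['big', 'dog'] (min_width=7, slack=2)
Line 6: ['or', 'spoon'] (min_width=8, slack=1)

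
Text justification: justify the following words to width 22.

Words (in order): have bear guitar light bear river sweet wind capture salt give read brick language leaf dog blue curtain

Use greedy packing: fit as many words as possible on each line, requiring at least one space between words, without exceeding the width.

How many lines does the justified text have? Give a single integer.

Answer: 5

Derivation:
Line 1: ['have', 'bear', 'guitar', 'light'] (min_width=22, slack=0)
Line 2: ['bear', 'river', 'sweet', 'wind'] (min_width=21, slack=1)
Line 3: ['capture', 'salt', 'give', 'read'] (min_width=22, slack=0)
Line 4: ['brick', 'language', 'leaf'] (min_width=19, slack=3)
Line 5: ['dog', 'blue', 'curtain'] (min_width=16, slack=6)
Total lines: 5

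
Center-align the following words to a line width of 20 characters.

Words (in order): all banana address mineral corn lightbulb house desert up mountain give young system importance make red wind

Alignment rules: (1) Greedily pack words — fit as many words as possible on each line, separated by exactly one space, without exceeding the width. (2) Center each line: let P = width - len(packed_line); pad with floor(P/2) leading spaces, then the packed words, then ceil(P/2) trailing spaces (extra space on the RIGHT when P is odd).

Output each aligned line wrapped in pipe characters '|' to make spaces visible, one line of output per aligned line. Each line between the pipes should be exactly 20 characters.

Line 1: ['all', 'banana', 'address'] (min_width=18, slack=2)
Line 2: ['mineral', 'corn'] (min_width=12, slack=8)
Line 3: ['lightbulb', 'house'] (min_width=15, slack=5)
Line 4: ['desert', 'up', 'mountain'] (min_width=18, slack=2)
Line 5: ['give', 'young', 'system'] (min_width=17, slack=3)
Line 6: ['importance', 'make', 'red'] (min_width=19, slack=1)
Line 7: ['wind'] (min_width=4, slack=16)

Answer: | all banana address |
|    mineral corn    |
|  lightbulb house   |
| desert up mountain |
| give young system  |
|importance make red |
|        wind        |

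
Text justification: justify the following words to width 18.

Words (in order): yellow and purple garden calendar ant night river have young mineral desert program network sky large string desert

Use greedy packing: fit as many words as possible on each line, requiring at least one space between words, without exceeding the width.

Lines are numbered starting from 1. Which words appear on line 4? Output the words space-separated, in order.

Answer: have young mineral

Derivation:
Line 1: ['yellow', 'and', 'purple'] (min_width=17, slack=1)
Line 2: ['garden', 'calendar'] (min_width=15, slack=3)
Line 3: ['ant', 'night', 'river'] (min_width=15, slack=3)
Line 4: ['have', 'young', 'mineral'] (min_width=18, slack=0)
Line 5: ['desert', 'program'] (min_width=14, slack=4)
Line 6: ['network', 'sky', 'large'] (min_width=17, slack=1)
Line 7: ['string', 'desert'] (min_width=13, slack=5)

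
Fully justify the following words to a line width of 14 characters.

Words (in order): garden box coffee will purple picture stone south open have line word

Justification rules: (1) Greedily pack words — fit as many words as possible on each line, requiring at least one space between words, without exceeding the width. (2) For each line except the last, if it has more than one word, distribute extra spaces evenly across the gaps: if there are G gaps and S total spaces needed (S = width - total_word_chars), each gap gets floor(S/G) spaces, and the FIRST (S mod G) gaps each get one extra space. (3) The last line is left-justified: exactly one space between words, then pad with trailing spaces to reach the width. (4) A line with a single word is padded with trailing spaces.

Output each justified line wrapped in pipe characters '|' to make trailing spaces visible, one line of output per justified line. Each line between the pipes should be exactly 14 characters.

Line 1: ['garden', 'box'] (min_width=10, slack=4)
Line 2: ['coffee', 'will'] (min_width=11, slack=3)
Line 3: ['purple', 'picture'] (min_width=14, slack=0)
Line 4: ['stone', 'south'] (min_width=11, slack=3)
Line 5: ['open', 'have', 'line'] (min_width=14, slack=0)
Line 6: ['word'] (min_width=4, slack=10)

Answer: |garden     box|
|coffee    will|
|purple picture|
|stone    south|
|open have line|
|word          |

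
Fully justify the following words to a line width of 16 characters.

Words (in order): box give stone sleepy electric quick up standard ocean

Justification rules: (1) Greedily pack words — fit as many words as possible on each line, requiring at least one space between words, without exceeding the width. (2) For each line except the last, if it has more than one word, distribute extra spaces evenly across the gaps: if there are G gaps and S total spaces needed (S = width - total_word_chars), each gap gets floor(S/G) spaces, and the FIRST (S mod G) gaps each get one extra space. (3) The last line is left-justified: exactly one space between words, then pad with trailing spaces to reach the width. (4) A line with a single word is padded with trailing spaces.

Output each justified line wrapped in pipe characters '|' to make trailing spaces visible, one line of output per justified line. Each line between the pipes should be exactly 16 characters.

Answer: |box  give  stone|
|sleepy  electric|
|quick         up|
|standard ocean  |

Derivation:
Line 1: ['box', 'give', 'stone'] (min_width=14, slack=2)
Line 2: ['sleepy', 'electric'] (min_width=15, slack=1)
Line 3: ['quick', 'up'] (min_width=8, slack=8)
Line 4: ['standard', 'ocean'] (min_width=14, slack=2)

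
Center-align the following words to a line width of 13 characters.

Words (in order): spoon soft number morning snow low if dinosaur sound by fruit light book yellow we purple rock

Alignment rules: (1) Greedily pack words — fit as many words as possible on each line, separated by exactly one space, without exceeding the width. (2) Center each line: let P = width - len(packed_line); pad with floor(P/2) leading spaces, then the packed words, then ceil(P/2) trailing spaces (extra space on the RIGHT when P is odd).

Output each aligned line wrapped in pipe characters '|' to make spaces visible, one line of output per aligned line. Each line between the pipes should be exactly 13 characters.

Answer: | spoon soft  |
|   number    |
|morning snow |
|   low if    |
|  dinosaur   |
|  sound by   |
| fruit light |
| book yellow |
|  we purple  |
|    rock     |

Derivation:
Line 1: ['spoon', 'soft'] (min_width=10, slack=3)
Line 2: ['number'] (min_width=6, slack=7)
Line 3: ['morning', 'snow'] (min_width=12, slack=1)
Line 4: ['low', 'if'] (min_width=6, slack=7)
Line 5: ['dinosaur'] (min_width=8, slack=5)
Line 6: ['sound', 'by'] (min_width=8, slack=5)
Line 7: ['fruit', 'light'] (min_width=11, slack=2)
Line 8: ['book', 'yellow'] (min_width=11, slack=2)
Line 9: ['we', 'purple'] (min_width=9, slack=4)
Line 10: ['rock'] (min_width=4, slack=9)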